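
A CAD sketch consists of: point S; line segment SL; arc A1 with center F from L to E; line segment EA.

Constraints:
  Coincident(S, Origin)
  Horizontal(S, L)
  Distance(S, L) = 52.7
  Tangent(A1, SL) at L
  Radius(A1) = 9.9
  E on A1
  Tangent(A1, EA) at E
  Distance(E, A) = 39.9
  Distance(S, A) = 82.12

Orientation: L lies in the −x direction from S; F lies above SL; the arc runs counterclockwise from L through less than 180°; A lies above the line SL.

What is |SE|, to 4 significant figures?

46.94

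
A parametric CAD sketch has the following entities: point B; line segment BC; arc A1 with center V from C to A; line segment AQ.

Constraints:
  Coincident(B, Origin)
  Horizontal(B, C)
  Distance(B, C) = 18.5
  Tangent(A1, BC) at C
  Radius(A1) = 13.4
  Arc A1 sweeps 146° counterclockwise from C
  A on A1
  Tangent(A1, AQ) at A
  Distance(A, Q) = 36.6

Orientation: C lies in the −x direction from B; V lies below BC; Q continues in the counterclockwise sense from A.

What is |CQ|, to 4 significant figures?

50.45

B is at the origin; B and C share the same y with |BC| = 18.5 and C on the −x side, so C = (-18.50, 0.000). A1 meets BC tangentially, so VC is at right angles to BC, so V = C + (0, -13.4) = (-18.50, -13.40). On A1, C sits at bearing 90° from V; a 146° counterclockwise sweep puts A at bearing 236°, so A = V + 13.4·(cos 236°, sin 236°) = (-25.99, -24.51). Since A1 is tangent to AQ there, VA ⟂ AQ, so AQ runs along (−sin 236°, cos 236°); with |AQ| = 36.6, Q = (4.350, -44.98). Then |CQ| = |Q − C| = 50.45.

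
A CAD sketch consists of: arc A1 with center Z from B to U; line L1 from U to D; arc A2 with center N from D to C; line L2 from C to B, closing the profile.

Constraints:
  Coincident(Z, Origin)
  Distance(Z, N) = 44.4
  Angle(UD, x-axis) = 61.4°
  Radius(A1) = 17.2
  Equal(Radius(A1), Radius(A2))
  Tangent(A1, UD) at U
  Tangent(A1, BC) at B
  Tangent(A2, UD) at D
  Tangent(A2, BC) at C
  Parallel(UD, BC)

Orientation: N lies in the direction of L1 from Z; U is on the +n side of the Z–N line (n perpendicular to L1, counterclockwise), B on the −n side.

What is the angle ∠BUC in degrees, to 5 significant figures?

52.232°

The slot axis is L1's direction at 61.4°, so u = (cos 61.4°, sin 61.4°) = (0.47869, 0.87798) and n = (−sin 61.4°, cos 61.4°) = (-0.87798, 0.47869). Z is at the origin and N lies 44.4 along u from Z, so N = 44.4·u = (21.254, 38.982). Tangency of A1 to both parallel lines with radius 17.2 puts U and B at Z ± 17.2·n: U = (-15.101, 8.2335), B = (15.101, -8.2335). Equal radii place D and C the same way about N: D = N + 17.2·n = (6.1526, 47.216), C = N − 17.2·n = (36.355, 30.749). Then cos ∠BUC = UB·UC / (|UB||UC|), giving 52.232°.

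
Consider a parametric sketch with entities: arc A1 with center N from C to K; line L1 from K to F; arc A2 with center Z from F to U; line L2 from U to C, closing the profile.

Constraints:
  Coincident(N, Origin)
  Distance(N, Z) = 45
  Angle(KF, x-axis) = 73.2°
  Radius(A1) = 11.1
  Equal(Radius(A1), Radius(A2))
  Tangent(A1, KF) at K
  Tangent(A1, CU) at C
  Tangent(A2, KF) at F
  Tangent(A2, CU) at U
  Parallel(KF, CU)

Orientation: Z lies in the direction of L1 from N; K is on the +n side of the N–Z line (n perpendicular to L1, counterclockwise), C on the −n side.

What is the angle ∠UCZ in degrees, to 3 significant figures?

13.9°

The slot axis is L1's direction at 73.2°, so u = (cos 73.2°, sin 73.2°) = (0.289, 0.957) and n = (−sin 73.2°, cos 73.2°) = (-0.957, 0.289). N is at the origin and Z lies 45.0 along u from N, so Z = 45.0·u = (13.0, 43.1). Tangency of A1 to both parallel lines with radius 11.1 puts K and C at N ± 11.1·n: K = (-10.6, 3.21), C = (10.6, -3.21). Equal radii place F and U the same way about Z: F = Z + 11.1·n = (2.38, 46.3), U = Z − 11.1·n = (23.6, 39.9). Then cos ∠UCZ = CU·CZ / (|CU||CZ|), giving 13.9°.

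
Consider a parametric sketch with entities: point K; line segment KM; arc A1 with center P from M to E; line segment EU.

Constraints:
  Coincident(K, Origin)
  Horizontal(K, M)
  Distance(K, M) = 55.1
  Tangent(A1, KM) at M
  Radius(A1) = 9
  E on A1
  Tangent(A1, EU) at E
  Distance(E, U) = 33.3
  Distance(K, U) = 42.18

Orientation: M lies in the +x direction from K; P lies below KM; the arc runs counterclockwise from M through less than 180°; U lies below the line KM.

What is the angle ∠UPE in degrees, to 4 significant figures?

74.88°

Checks: |PE| = 9.000 ✓; ∠(PE, EU) = 90.00° ✓; |EU| = 33.30 ✓; |KU| = 42.18 ✓.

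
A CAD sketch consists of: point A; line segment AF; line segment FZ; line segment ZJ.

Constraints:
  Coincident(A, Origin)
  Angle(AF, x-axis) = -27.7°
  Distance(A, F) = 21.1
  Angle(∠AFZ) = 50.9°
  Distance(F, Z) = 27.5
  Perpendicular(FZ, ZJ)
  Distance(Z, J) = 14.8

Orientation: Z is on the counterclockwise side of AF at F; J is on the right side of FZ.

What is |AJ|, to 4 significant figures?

34.25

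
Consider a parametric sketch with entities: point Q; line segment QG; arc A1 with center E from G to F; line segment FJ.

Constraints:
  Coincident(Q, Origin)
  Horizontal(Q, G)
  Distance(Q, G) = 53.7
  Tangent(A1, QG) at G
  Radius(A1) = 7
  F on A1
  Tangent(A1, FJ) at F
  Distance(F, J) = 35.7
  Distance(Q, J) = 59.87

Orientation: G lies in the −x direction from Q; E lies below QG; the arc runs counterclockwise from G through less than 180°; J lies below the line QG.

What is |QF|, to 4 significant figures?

60.74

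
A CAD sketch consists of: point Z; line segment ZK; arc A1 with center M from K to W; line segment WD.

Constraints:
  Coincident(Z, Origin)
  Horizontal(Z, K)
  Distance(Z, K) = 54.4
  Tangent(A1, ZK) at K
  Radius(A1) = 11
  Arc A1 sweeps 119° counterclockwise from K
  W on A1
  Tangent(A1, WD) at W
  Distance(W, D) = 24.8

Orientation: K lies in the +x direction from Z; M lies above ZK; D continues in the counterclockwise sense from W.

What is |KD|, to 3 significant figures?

38.1

Z is at the origin; ZK is horizontal with |ZK| = 54.4 and K on the +x side, so K = (54.4, 0.00). Since A1 is tangent to ZK there, MK ⟂ ZK, so M = K + (0, 11) = (54.4, 11.0). On A1, K sits at bearing -90° from M; a 119° counterclockwise sweep puts W at bearing 29°, so W = M + 11.0·(cos 29°, sin 29°) = (64.0, 16.3). A1 meets WD tangentially, so MW is at right angles to WD, so WD runs along (−sin 29°, cos 29°); with |WD| = 24.8, D = (52.0, 38.0). Then |KD| = |D − K| = 38.1.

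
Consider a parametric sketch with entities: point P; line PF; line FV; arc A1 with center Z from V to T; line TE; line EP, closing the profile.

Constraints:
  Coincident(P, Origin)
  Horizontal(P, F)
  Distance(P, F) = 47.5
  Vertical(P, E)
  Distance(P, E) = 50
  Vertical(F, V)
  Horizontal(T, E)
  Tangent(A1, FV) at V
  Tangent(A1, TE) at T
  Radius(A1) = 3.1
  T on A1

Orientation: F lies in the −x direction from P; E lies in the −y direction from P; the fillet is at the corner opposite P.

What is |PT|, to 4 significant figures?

66.87

P is at the origin; PF is horizontal with |PF| = 47.5 and F on the −x side, so F = (-47.50, 0.000). P and E share the same x with |PE| = 50.0 and E on the −y side, so E = (0.000, -50.00). The virtual corner opposite P is at (-47.50, -50.00). The tangent condition forces ZV to be normal to FV and since A1 is tangent to TE there, ZT ⟂ TE, with radius 3.1, so the center Z sits 3.1 in from both sides at Z = (-44.40, -46.90). That places the tangent points at V = (-47.50, -46.90) on FV and T = (-44.40, -50.00) on TE. Then |PT| = |T − P| = 66.87.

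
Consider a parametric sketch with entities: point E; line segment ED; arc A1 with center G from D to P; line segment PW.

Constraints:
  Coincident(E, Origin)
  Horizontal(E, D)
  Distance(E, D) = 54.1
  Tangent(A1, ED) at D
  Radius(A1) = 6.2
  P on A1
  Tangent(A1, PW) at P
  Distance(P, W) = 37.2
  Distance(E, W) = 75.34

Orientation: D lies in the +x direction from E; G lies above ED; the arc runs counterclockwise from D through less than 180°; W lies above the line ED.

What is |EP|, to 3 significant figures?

60.6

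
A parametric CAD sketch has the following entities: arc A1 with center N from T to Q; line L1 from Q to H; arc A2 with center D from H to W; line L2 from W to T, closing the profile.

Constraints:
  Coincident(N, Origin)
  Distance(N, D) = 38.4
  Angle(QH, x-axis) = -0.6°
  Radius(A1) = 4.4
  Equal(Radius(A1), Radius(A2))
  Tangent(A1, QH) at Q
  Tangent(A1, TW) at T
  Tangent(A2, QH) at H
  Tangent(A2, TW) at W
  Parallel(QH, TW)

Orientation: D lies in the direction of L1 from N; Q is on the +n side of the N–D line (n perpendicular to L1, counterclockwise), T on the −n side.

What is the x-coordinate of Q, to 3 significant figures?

0.0461

The slot axis is L1's direction at -0.6°, so u = (cos -0.6°, sin -0.6°) = (1.00, -0.0105) and n = (−sin -0.6°, cos -0.6°) = (0.0105, 1.00). N is at the origin and D lies 38.4 along u from N, so D = 38.4·u = (38.4, -0.402). Tangency of A1 to both parallel lines with radius 4.4 puts Q and T at N ± 4.4·n: Q = (0.0461, 4.40), T = (-0.0461, -4.40). So Q.x = 0.0461.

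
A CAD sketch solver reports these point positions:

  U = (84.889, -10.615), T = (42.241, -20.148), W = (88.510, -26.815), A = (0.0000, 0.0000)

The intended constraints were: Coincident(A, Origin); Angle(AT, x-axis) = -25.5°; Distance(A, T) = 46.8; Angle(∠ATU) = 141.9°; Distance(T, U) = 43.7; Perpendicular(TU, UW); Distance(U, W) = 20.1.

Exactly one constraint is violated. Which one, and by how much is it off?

Distance(U, W) = 20.1 — off by 3.50.

A = (0.00, 0.00) ✓; AT at -25.50° ✓; |AT| = 46.80 ✓; ∠ATU = 141.9° ✓; |TU| = 43.70 ✓; ∠(TU, UW) = 90.00° ✓; |UW| = 16.60 ✗.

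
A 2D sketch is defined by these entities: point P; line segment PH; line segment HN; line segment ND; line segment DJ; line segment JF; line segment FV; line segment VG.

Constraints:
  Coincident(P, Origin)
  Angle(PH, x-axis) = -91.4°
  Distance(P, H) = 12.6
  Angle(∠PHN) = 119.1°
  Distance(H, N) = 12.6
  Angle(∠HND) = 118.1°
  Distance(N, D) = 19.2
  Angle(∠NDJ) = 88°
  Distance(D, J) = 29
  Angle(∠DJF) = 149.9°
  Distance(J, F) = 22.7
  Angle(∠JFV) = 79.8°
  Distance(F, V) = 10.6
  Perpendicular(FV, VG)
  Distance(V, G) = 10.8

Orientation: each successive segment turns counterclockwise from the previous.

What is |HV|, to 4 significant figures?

30.26

P is at the origin; PH runs at -91.4° with length 12.6, so H = (-0.3078, -12.60). ∠PHN = 119.1° gives HN at -30.50° from the x-axis; with |HN| = 12.6, N = (10.55, -18.99). ∠HND = 118.1° gives ND at 31.40° from the x-axis; with |ND| = 19.2, D = (26.94, -8.988). ∠NDJ = 88.0° gives DJ at 123.4° from the x-axis; with |DJ| = 29.0, J = (10.97, 15.22). ∠DJF = 149.9° gives JF at 153.5° from the x-axis; with |JF| = 22.7, F = (-9.342, 25.35). ∠JFV = 79.8° gives FV at -106.3° from the x-axis; with |FV| = 10.6, V = (-12.32, 15.18). Then |HV| = |V − H| = 30.26.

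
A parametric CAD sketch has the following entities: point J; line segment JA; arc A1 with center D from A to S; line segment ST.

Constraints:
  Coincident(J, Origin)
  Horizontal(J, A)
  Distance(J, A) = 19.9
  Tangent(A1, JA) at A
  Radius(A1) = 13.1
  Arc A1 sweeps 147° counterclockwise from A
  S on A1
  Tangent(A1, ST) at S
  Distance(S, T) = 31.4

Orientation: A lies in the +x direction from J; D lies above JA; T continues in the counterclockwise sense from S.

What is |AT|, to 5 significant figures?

45.443

J is at the origin; JA is horizontal with |JA| = 19.9 and A on the +x side, so A = (19.900, 0.0000). Tangency of A1 to JA means the radius DA is perpendicular to JA, so D = A + (0, 13.1) = (19.900, 13.100). On A1, A sits at bearing -90° from D; a 147° counterclockwise sweep puts S at bearing 57°, so S = D + 13.1·(cos 57°, sin 57°) = (27.035, 24.087). Since A1 is tangent to ST there, DS ⟂ ST, so ST runs along (−sin 57°, cos 57°); with |ST| = 31.4, T = (0.70052, 41.188). Then |AT| = |T − A| = 45.443.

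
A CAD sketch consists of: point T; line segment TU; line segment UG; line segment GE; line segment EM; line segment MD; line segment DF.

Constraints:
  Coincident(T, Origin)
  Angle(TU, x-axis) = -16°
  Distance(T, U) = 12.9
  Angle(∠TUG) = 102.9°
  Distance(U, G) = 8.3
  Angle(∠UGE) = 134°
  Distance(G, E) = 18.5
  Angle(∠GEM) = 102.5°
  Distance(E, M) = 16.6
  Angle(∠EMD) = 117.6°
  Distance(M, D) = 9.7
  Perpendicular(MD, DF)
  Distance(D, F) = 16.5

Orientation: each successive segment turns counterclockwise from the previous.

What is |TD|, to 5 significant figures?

14.548

∠GEM = 102.5° gives EM at -175.40° from the x-axis; with |EM| = 16.6, M = (-5.5748, 20.062). ∠EMD = 117.6° gives MD at -113.00° from the x-axis; with |MD| = 9.7, D = (-9.3648, 11.133). Then |TD| = |D − T| = 14.548.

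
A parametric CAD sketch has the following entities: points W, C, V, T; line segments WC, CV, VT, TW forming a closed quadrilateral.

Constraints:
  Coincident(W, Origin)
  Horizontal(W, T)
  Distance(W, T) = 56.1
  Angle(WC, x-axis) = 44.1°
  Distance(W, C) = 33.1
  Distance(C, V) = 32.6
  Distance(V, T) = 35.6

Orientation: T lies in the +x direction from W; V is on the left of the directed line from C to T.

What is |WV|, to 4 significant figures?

64.54

Checks: |CV| = 32.60 ✓; |VT| = 35.60 ✓.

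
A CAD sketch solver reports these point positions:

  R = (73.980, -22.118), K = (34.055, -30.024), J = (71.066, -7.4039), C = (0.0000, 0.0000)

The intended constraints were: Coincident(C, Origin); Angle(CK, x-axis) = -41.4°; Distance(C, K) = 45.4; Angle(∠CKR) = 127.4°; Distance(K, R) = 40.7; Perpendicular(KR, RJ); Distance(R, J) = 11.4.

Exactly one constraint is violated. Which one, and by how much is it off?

Distance(R, J) = 11.4 — off by 3.60.

C = (0.00, 0.00) ✓; CK at -41.40° ✓; |CK| = 45.40 ✓; ∠CKR = 127.4° ✓; |KR| = 40.70 ✓; ∠(KR, RJ) = 90.00° ✓; |RJ| = 15.00 ✗.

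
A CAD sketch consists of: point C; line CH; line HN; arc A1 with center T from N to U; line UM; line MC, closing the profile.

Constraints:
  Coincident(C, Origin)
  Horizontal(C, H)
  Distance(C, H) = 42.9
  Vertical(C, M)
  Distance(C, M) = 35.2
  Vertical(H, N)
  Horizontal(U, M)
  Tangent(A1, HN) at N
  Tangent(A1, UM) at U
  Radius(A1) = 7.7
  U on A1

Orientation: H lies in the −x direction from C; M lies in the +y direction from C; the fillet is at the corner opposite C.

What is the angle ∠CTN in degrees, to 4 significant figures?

142.0°

C is at the origin; CH is horizontal with |CH| = 42.9 and H on the −x side, so H = (-42.90, 0.000). CM is vertical with |CM| = 35.2 and M on the +y side, so M = (0.000, 35.20). The virtual corner opposite C is at (-42.90, 35.20). The tangent condition forces TN to be normal to HN and since A1 is tangent to UM there, TU ⟂ UM, with radius 7.7, so the center T sits 7.7 in from both sides at T = (-35.20, 27.50). That places the tangent points at N = (-42.90, 27.50) on HN and U = (-35.20, 35.20) on UM. Then cos ∠CTN = TC·TN / (|TC||TN|), giving 142.0°.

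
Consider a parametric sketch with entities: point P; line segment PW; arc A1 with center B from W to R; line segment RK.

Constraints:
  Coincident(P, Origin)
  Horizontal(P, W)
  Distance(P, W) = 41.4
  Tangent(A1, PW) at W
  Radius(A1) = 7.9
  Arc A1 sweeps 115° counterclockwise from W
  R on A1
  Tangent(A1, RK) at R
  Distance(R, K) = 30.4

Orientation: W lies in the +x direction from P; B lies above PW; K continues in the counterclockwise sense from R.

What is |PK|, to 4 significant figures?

52.73

P is at the origin; P and W share the same y with |PW| = 41.4 and W on the +x side, so W = (41.40, 0.000). Tangency of A1 to PW means the radius BW is perpendicular to PW, so B = W + (0, 7.9) = (41.40, 7.900). On A1, W sits at bearing -90° from B; a 115° counterclockwise sweep puts R at bearing 25°, so R = B + 7.9·(cos 25°, sin 25°) = (48.56, 11.24). Since A1 is tangent to RK there, BR ⟂ RK, so RK runs along (−sin 25°, cos 25°); with |RK| = 30.4, K = (35.71, 38.79). Then |PK| = |K − P| = 52.73.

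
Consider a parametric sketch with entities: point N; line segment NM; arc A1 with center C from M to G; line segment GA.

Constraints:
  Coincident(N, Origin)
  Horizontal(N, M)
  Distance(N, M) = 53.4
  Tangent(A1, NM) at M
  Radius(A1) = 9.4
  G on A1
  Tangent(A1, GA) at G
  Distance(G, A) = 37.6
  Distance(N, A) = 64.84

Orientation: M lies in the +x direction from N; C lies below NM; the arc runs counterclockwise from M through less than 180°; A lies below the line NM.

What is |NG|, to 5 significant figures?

45.022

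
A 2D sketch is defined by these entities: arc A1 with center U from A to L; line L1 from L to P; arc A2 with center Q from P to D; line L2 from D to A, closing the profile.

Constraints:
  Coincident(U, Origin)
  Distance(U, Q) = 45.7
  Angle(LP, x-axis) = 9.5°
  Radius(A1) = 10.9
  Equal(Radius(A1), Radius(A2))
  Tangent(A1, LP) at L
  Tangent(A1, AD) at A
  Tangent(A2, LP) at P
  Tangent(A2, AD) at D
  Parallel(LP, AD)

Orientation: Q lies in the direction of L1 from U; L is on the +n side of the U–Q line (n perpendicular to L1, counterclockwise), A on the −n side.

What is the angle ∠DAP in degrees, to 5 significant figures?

25.502°

Tangency of A1 to both parallel lines with radius 10.9 puts L and A at U ± 10.9·n: L = (-1.7990, 10.751), A = (1.7990, -10.751). Equal radii place P and D the same way about Q: P = Q + 10.9·n = (43.274, 18.293), D = Q − 10.9·n = (46.872, -3.2078). Then cos ∠DAP = AD·AP / (|AD||AP|), giving 25.502°.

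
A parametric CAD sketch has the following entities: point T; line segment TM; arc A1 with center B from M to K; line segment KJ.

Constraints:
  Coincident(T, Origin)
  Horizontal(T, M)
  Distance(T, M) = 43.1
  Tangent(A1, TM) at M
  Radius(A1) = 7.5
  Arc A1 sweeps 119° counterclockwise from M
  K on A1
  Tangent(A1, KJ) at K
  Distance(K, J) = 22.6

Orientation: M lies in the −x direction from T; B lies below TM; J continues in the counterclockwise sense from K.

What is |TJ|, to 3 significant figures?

49.5

On A1, M sits at bearing 90° from B; a 119° counterclockwise sweep puts K at bearing 209°, so K = B + 7.5·(cos 209°, sin 209°) = (-49.7, -11.1). The tangent condition forces BK to be normal to KJ, so KJ runs along (−sin 209°, cos 209°); with |KJ| = 22.6, J = (-38.7, -30.9). Then |TJ| = |J − T| = 49.5.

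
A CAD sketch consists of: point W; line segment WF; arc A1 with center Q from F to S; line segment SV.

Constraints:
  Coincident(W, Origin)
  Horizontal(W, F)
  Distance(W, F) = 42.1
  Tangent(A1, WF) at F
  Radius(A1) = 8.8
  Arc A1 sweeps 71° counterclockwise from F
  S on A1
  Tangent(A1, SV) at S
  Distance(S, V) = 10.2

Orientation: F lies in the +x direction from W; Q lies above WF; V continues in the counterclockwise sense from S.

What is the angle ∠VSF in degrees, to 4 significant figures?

144.5°

W is at the origin; W and F share the same y with |WF| = 42.1 and F on the +x side, so F = (42.10, 0.000). Since A1 is tangent to WF there, QF ⟂ WF, so Q = F + (0, 8.8) = (42.10, 8.800). On A1, F sits at bearing -90° from Q; a 71° counterclockwise sweep puts S at bearing -19°, so S = Q + 8.8·(cos -19°, sin -19°) = (50.42, 5.935). The tangent condition forces QS to be normal to SV, so SV runs along (−sin -19°, cos -19°); with |SV| = 10.2, V = (53.74, 15.58). Then cos ∠VSF = SV·SF / (|SV||SF|), giving 144.5°.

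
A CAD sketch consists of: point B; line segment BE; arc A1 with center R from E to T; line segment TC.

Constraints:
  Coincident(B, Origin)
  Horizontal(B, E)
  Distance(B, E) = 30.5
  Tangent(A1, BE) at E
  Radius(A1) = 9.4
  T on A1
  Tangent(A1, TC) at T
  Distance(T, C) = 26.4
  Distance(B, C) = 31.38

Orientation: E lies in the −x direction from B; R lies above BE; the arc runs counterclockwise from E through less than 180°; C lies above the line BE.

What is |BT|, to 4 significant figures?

22.63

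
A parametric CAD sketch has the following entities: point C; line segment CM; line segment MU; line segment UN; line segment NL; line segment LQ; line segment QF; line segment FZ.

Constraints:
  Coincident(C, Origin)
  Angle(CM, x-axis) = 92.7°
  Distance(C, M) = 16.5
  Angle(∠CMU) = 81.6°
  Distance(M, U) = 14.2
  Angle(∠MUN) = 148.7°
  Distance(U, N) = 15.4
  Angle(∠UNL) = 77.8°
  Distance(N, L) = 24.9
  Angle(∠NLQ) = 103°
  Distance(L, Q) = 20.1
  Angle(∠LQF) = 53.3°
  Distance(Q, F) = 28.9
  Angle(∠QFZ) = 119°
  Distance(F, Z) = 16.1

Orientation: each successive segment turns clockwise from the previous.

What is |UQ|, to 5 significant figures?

26.557

C is at the origin; CM runs at 92.7° with length 16.5, so M = (-0.77726, 16.482). ∠CMU = 81.6° gives MU at -5.7000° from the x-axis; with |MU| = 14.2, U = (13.353, 15.071). ∠MUN = 148.7° gives UN at -37.000° from the x-axis; with |UN| = 15.4, N = (25.652, 5.8034). ∠UNL = 77.8° gives NL at -139.20° from the x-axis; with |NL| = 24.9, L = (6.8023, -10.467). ∠NLQ = 103.0° gives LQ at 143.80° from the x-axis; with |LQ| = 20.1, Q = (-9.4176, 1.4044). Then |UQ| = |Q − U| = 26.557.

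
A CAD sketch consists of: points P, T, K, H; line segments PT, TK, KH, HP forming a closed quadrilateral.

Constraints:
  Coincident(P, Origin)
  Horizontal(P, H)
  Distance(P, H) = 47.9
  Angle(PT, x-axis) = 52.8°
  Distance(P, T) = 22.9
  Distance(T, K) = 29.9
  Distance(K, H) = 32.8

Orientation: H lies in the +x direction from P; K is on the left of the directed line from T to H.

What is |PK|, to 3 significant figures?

51.5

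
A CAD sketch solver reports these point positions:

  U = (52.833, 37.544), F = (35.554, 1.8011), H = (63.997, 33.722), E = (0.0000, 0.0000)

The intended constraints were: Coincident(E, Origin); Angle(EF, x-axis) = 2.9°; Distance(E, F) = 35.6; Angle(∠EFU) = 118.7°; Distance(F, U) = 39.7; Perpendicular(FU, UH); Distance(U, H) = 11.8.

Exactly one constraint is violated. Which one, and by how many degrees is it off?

Perpendicular(FU, UH) — off by 6.90°.

E = (0.00, 0.00) ✓; EF at 2.900° ✓; |EF| = 35.60 ✓; ∠EFU = 118.7° ✓; |FU| = 39.70 ✓; ∠(FU, UH) = 83.10° ✗; |UH| = 11.80 ✓.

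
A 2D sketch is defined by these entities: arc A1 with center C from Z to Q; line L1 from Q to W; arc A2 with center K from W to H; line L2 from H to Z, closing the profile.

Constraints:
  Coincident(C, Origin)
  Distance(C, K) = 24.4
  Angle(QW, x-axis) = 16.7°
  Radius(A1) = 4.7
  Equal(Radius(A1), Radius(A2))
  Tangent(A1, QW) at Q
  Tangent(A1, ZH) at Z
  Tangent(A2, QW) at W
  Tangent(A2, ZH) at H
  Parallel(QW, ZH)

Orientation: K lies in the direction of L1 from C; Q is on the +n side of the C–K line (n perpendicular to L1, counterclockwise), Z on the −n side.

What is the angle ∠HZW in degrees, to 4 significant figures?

21.07°

The slot axis is L1's direction at 16.7°, so u = (cos 16.7°, sin 16.7°) = (0.9578, 0.2874) and n = (−sin 16.7°, cos 16.7°) = (-0.2874, 0.9578). C is at the origin and K lies 24.4 along u from C, so K = 24.4·u = (23.37, 7.012). Tangency of A1 to both parallel lines with radius 4.7 puts Q and Z at C ± 4.7·n: Q = (-1.351, 4.502), Z = (1.351, -4.502). Equal radii place W and H the same way about K: W = K + 4.7·n = (22.02, 11.51), H = K − 4.7·n = (24.72, 2.510). Then cos ∠HZW = ZH·ZW / (|ZH||ZW|), giving 21.07°.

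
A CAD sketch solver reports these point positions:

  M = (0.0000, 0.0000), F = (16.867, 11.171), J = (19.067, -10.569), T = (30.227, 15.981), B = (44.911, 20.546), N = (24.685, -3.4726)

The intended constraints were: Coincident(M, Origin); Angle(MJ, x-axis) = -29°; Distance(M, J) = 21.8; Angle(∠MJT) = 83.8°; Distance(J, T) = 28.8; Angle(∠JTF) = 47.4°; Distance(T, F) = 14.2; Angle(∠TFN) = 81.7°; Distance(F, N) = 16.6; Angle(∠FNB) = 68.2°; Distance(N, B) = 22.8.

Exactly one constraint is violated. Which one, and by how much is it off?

Distance(N, B) = 22.8 — off by 8.60.

M = (0.00, 0.00) ✓; MJ at -29.00° ✓; |MJ| = 21.80 ✓; ∠MJT = 83.80° ✓; |JT| = 28.80 ✓; ∠JTF = 47.40° ✓; |TF| = 14.20 ✓; ∠TFN = 81.70° ✓; |FN| = 16.60 ✓; ∠FNB = 68.20° ✓; |NB| = 31.40 ✗.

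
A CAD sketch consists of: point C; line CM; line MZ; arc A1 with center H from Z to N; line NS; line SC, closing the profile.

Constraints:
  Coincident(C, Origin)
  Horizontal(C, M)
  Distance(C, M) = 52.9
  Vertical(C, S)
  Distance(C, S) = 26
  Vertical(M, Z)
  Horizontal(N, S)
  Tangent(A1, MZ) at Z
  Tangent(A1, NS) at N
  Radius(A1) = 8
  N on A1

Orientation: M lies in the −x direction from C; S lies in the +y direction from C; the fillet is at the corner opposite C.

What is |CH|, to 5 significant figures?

48.374

C and S share the same x with |CS| = 26.0 and S on the +y side, so S = (0.0000, 26.000). The virtual corner opposite C is at (-52.900, 26.000). A1 meets MZ tangentially, so HZ is at right angles to MZ and tangency of A1 to NS means the radius HN is perpendicular to NS, with radius 8.0, so the center H sits 8.0 in from both sides at H = (-44.900, 18.000). Then |CH| = |H − C| = 48.374.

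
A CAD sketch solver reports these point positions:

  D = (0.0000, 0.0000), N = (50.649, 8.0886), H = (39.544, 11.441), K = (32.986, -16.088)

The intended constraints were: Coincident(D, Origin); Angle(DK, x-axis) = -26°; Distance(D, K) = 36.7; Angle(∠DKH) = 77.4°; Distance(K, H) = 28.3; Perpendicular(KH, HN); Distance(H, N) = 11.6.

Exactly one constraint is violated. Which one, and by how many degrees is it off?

Perpendicular(KH, HN) — off by 3.40°.

D = (0.00, 0.00) ✓; DK at -26.00° ✓; |DK| = 36.70 ✓; ∠DKH = 77.40° ✓; |KH| = 28.30 ✓; ∠(KH, HN) = 93.40° ✗; |HN| = 11.60 ✓.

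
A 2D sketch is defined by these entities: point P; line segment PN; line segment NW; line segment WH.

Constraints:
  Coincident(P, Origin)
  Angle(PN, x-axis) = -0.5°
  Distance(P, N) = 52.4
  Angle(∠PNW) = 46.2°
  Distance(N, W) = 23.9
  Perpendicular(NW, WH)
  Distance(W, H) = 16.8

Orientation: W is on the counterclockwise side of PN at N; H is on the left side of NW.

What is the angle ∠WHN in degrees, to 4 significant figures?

54.90°

∠PNW = 46.2°, so NW runs at -0.5° + (180° − 46.2°) = 133.3° from the x-axis; with |NW| = 23.9, W = N + 23.9·(cos 133.3°, sin 133.3°) = (36.01, 16.94). NW ⟂ WH; with |WH| = 16.8 on the left of NW, H = W + 16.8·(-0.7278, -0.6858) = (23.78, 5.415). Then cos ∠WHN = HW·HN / (|HW||HN|), giving 54.90°.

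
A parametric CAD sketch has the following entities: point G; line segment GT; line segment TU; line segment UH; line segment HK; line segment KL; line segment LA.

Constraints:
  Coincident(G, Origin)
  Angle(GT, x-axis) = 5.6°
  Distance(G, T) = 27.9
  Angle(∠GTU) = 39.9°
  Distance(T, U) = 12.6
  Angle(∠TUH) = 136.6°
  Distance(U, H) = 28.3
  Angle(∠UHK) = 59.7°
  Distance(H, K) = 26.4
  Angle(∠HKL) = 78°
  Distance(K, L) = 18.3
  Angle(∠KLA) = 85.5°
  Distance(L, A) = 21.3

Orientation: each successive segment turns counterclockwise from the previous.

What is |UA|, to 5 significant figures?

17.461

G is at the origin; GT runs at 5.6° with length 27.9, so T = (27.767, 2.7226). ∠GTU = 39.9° gives TU at 145.70° from the x-axis; with |TU| = 12.6, U = (17.358, 9.8230). ∠TUH = 136.6° gives UH at -170.90° from the x-axis; with |UH| = 28.3, H = (-10.586, 5.3471). ∠UHK = 59.7° gives HK at -50.600° from the x-axis; with |HK| = 26.4, K = (6.1711, -15.053). ∠HKL = 78.0° gives KL at 51.400° from the x-axis; with |KL| = 18.3, L = (17.588, -0.75122). ∠KLA = 85.5° gives LA at 145.90° from the x-axis; with |LA| = 21.3, A = (-0.049608, 11.190). Then |UA| = |A − U| = 17.461.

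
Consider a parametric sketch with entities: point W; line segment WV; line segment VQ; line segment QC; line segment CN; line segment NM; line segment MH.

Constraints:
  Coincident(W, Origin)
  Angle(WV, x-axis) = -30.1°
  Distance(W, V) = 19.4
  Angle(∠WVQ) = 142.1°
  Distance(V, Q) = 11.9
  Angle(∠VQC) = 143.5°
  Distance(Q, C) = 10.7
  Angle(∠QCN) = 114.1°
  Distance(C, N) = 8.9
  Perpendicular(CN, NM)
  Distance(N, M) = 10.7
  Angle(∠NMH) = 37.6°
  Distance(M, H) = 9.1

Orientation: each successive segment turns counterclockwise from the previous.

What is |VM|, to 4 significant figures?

15.13

∠QCN = 114.1° gives CN at 110.2° from the x-axis; with |CN| = 8.9, N = (33.16, 7.711). The perpendicularity gives NM at right angles to CN, so NM runs at -159.8°; with |NM| = 10.7, M = (23.12, 4.017). Then |VM| = |M − V| = 15.13.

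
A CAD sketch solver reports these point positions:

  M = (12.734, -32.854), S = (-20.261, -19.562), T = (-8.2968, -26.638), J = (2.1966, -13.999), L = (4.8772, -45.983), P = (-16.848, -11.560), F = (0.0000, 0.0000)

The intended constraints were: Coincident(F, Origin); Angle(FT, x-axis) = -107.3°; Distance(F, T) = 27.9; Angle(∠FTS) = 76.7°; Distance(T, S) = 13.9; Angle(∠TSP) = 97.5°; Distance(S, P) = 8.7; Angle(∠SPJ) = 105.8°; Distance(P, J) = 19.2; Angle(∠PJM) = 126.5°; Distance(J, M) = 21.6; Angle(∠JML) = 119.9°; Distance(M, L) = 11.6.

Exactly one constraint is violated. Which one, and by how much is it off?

Distance(M, L) = 11.6 — off by 3.70.

F = (0.00, 0.00) ✓; FT at -107.3° ✓; |FT| = 27.90 ✓; ∠FTS = 76.70° ✓; |TS| = 13.90 ✓; ∠TSP = 97.50° ✓; |SP| = 8.699 ✓; ∠SPJ = 105.8° ✓; |PJ| = 19.20 ✓; ∠PJM = 126.5° ✓; |JM| = 21.60 ✓; ∠JML = 119.9° ✓; |ML| = 15.30 ✗.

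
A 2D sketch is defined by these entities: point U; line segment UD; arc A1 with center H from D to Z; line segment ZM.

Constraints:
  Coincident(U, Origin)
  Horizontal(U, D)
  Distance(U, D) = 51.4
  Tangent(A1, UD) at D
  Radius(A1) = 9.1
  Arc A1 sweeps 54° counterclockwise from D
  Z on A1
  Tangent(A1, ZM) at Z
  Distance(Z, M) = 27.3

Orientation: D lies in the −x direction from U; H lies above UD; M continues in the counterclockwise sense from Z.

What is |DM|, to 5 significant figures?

34.864

U is at the origin; UD is horizontal with |UD| = 51.4 and D on the −x side, so D = (-51.400, 0.0000). A1 meets UD tangentially, so HD is at right angles to UD, so H = D + (0, 9.1) = (-51.400, 9.1000). On A1, D sits at bearing -90° from H; a 54° counterclockwise sweep puts Z at bearing -36°, so Z = H + 9.1·(cos -36°, sin -36°) = (-44.038, 3.7512). Tangency of A1 to ZM means the radius HZ is perpendicular to ZM, so ZM runs along (−sin -36°, cos -36°); with |ZM| = 27.3, M = (-27.991, 25.837). Then |DM| = |M − D| = 34.864.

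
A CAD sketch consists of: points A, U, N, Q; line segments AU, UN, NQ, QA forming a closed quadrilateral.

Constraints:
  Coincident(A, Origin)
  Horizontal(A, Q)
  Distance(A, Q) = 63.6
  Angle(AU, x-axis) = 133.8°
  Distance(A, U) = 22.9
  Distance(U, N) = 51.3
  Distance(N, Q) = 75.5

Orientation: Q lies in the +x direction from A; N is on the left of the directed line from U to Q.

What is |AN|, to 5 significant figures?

59.518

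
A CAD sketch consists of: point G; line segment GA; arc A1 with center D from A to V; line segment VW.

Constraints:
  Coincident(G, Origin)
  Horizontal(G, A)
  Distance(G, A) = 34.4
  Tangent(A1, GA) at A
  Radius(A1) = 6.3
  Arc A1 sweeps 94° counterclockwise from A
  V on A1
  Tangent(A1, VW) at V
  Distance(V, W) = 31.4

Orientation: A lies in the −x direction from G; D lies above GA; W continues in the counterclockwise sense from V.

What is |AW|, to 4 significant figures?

38.28

On A1, A sits at bearing -90° from D; a 94° counterclockwise sweep puts V at bearing 4°, so V = D + 6.3·(cos 4°, sin 4°) = (-28.12, 6.739). Tangency of A1 to VW means the radius DV is perpendicular to VW, so VW runs along (−sin 4°, cos 4°); with |VW| = 31.4, W = (-30.31, 38.06). Then |AW| = |W − A| = 38.28.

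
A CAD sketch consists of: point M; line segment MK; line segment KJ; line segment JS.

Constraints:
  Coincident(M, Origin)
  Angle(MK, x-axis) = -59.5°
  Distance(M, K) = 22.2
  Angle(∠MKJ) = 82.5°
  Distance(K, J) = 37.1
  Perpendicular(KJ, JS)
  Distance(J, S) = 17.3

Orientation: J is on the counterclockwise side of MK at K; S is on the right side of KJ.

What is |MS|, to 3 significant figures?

52.1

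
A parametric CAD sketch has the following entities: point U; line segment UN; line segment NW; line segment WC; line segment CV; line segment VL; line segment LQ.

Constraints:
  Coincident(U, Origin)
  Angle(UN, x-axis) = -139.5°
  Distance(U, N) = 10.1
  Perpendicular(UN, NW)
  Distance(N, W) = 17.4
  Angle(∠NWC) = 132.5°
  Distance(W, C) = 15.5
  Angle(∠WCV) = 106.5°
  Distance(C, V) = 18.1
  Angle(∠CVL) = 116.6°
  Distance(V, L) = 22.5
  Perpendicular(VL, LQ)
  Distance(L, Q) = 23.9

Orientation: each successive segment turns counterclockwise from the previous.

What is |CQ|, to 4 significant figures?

31.56

U is at the origin; UN runs at -139.5° with length 10.1, so N = (-7.680, -6.559). UN ⟂ NW, so NW runs at -49.50°; with |NW| = 17.4, W = (3.620, -19.79). ∠NWC = 132.5° gives WC at -2.000° from the x-axis; with |WC| = 15.5, C = (19.11, -20.33). ∠WCV = 106.5° gives CV at 71.50° from the x-axis; with |CV| = 18.1, V = (24.85, -3.167). ∠CVL = 116.6° gives VL at 134.9° from the x-axis; with |VL| = 22.5, L = (8.972, 12.77). VL ⟂ LQ, so LQ runs at -135.1°; with |LQ| = 23.9, Q = (-7.957, -4.099). Then |CQ| = |Q − C| = 31.56.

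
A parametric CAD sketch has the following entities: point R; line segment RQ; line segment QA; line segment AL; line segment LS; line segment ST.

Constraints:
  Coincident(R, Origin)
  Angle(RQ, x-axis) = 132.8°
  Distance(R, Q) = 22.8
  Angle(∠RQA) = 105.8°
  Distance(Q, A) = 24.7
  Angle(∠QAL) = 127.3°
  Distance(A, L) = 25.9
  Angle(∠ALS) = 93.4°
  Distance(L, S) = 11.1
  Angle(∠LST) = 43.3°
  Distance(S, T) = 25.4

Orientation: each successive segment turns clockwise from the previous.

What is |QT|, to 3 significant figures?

34.7

R is at the origin; RQ runs at 132.8° with length 22.8, so Q = (-15.5, 16.7). ∠RQA = 105.8° gives QA at 58.6° from the x-axis; with |QA| = 24.7, A = (-2.62, 37.8). ∠QAL = 127.3° gives AL at 5.90° from the x-axis; with |AL| = 25.9, L = (23.1, 40.5). ∠ALS = 93.4° gives LS at -80.7° from the x-axis; with |LS| = 11.1, S = (24.9, 29.5). ∠LST = 43.3° gives ST at 143° from the x-axis; with |ST| = 25.4, T = (4.76, 44.9). Then |QT| = |T − Q| = 34.7.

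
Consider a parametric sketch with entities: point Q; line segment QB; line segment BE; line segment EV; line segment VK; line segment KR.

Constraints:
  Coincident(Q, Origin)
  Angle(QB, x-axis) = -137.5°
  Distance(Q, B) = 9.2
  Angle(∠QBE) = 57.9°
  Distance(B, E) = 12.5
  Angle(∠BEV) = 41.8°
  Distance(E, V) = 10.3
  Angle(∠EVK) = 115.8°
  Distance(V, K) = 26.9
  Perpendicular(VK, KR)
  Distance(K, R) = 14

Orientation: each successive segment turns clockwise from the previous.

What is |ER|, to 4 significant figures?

31.74

Q is at the origin; QB runs at -137.5° with length 9.2, so B = (-6.783, -6.215). ∠QBE = 57.9° gives BE at 100.4° from the x-axis; with |BE| = 12.5, E = (-9.039, 6.079). ∠BEV = 41.8° gives EV at -37.80° from the x-axis; with |EV| = 10.3, V = (-0.9008, -0.2337). ∠EVK = 115.8° gives VK at -102.0° from the x-axis; with |VK| = 26.9, K = (-6.494, -26.55). VK is perpendicular to KR, so KR runs at 168.0°; with |KR| = 14.0, R = (-20.19, -23.64). Then |ER| = |R − E| = 31.74.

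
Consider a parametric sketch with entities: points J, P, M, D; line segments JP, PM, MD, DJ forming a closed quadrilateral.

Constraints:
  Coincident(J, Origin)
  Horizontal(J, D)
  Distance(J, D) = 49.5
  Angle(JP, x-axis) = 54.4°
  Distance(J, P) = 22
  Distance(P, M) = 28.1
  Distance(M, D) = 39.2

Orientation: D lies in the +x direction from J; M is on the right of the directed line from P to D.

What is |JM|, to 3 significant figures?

15.5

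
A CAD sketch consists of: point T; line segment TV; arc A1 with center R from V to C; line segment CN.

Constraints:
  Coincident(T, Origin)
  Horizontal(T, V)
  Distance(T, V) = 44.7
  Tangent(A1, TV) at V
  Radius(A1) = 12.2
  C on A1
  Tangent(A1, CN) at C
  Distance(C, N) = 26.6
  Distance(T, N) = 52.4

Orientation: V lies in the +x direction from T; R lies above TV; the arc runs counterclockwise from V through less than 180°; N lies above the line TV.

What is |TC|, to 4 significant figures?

57.22

Checks: T = (0.00, 0.00) ✓; |RC| = 12.20 ✓; ∠(RC, CN) = 90.00° ✓; |CN| = 26.60 ✓; |TN| = 52.40 ✓.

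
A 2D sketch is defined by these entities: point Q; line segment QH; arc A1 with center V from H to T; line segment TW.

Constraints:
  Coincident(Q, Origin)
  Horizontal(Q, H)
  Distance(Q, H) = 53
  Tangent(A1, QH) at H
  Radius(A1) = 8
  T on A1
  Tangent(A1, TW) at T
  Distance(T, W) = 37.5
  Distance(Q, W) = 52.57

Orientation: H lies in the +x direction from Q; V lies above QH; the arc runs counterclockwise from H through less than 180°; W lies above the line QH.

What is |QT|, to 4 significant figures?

60.35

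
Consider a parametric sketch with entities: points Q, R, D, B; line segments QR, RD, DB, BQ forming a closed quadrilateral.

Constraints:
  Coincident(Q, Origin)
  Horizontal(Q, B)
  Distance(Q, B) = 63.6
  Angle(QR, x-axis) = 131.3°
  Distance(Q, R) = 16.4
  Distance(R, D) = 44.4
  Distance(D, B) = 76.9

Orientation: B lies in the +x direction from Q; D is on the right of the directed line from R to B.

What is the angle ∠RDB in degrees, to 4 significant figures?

71.26°

Checks: |QB| = 63.60 ✓; |QR| = 16.40 ✓; |RD| = 44.40 ✓; |DB| = 76.90 ✓.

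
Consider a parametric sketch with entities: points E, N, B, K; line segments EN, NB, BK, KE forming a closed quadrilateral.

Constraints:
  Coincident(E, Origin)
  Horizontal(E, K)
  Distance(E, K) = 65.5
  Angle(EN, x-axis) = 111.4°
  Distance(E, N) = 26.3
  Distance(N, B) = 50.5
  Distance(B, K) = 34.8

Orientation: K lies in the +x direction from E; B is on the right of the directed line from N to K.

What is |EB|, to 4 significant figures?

31.58

Checks: |NB| = 50.50 ✓; |BK| = 34.80 ✓.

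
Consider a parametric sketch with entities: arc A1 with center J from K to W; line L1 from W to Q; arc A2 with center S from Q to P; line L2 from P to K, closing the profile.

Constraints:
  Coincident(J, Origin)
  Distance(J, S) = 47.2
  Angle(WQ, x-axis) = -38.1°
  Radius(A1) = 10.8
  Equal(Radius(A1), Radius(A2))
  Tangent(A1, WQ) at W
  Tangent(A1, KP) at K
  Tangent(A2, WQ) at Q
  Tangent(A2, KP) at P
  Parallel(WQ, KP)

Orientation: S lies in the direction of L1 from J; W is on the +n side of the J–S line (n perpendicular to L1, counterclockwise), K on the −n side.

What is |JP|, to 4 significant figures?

48.42

The slot axis is L1's direction at -38.1°, so u = (cos -38.1°, sin -38.1°) = (0.7869, -0.6170) and n = (−sin -38.1°, cos -38.1°) = (0.6170, 0.7869). J is at the origin and S lies 47.2 along u from J, so S = 47.2·u = (37.14, -29.12). Tangency of A1 to both parallel lines with radius 10.8 puts W and K at J ± 10.8·n: W = (6.664, 8.499), K = (-6.664, -8.499). Equal radii place Q and P the same way about S: Q = S + 10.8·n = (43.81, -20.63), P = S − 10.8·n = (30.48, -37.62). Then |JP| = |P − J| = 48.42.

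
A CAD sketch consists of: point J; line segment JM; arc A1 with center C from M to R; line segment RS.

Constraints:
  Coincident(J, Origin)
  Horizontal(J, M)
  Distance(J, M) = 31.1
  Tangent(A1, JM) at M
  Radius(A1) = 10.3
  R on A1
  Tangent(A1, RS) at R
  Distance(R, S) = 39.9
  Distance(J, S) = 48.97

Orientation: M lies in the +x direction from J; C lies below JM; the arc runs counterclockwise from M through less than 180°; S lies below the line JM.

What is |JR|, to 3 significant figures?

22.6

J is at the origin; JM is horizontal with |JM| = 31.1 and M on the +x side, so M = (31.1, 0.00). Tangency of A1 to JM means the radius CM is perpendicular to JM, so C = M + (0, -10.3) = (31.1, -10.3). Since CR ⟂ RS (tangency), |CS| = √(10.3² + 39.9²) = 41.2 regardless of where R sits on A1. So S lies on both circle(J, 48.97) and circle(C, 41.2); the below-JM intersection is S = (12.9, -47.3). R is the foot of the tangent from S: R = (21.0, -8.19).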